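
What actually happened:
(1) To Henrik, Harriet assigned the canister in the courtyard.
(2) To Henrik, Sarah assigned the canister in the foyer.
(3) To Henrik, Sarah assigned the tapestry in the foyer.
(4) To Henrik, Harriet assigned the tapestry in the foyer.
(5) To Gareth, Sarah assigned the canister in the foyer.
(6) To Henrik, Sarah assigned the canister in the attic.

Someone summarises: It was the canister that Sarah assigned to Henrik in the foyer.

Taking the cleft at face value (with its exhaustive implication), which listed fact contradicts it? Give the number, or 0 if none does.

3

The cleft puts "the canister" in focus and presupposes the open proposition with same agent, recipient, setting (Sarah / Henrik / in the foyer).
The exhaustive reading says no other thing fits that background.
Fact (3) shares the background but with thing = the tapestry; exhaustivity is violated.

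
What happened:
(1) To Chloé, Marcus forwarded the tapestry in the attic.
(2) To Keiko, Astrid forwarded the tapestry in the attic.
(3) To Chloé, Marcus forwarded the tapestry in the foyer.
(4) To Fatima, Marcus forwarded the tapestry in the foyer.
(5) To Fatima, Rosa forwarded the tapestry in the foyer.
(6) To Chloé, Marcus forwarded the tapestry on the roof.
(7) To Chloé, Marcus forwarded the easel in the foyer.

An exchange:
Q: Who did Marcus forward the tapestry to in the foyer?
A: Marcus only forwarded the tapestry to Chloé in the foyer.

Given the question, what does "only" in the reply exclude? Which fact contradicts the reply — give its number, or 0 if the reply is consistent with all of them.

The question "Who did ... to ...?" targets the recipient, so in the reply the focus falls on "Chloé".
"Only" then excludes alternative recipients while the background — agent = Marcus, thing = the tapestry, setting = in the foyer — is held fixed.
Fact (4) shares the background with a different recipient (Fatima) — counterexample.
(Fact (1) would refute a reading with focus on the setting — but that is not what the question asks.)

4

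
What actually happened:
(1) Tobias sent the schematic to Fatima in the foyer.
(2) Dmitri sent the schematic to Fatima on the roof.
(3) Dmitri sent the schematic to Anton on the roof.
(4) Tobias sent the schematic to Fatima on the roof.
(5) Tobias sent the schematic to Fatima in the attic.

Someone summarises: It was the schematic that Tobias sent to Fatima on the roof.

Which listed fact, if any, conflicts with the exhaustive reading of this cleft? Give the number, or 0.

0

The cleft puts "the schematic" in focus and presupposes the open proposition with Tobias as agent and Fatima as recipient and on the roof as setting.
Exhaustivity: the schematic is the only thing satisfying that background.
Every other fact differs from the presupposition on some backgrounded slot, so none challenges the exhaustivity.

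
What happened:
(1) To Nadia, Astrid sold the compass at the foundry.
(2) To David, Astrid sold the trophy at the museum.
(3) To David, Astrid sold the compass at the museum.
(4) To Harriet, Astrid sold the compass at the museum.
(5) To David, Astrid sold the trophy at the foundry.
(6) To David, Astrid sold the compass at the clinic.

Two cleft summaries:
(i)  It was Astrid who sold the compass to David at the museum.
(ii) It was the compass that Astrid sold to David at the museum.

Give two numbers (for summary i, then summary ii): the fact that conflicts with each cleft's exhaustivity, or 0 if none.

0, 2

(i): focus "Astrid". No fact shares the compass as thing and David as recipient and at the museum as setting with a different agent. 0.
(ii): focus "the compass". Looking for Astrid as agent and David as recipient and at the museum as setting with some other thing — fact (2) has the trophy there. Refuted.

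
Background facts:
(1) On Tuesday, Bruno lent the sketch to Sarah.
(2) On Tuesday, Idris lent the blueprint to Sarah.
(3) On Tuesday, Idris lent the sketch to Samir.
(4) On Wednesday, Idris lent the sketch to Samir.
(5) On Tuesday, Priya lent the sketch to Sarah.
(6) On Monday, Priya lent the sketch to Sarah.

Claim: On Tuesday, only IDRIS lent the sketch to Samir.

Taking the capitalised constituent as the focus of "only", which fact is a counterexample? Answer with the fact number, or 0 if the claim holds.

The capitals mark "Idris" as focus. So "only" rules out other agents, with the rest (the sketch as thing and Samir as recipient and on Tuesday as setting) as background.
No fact matches the sketch as thing and Samir as recipient and on Tuesday as setting with a different agent — every other fact differs on at least one backgrounded slot. So no fact refutes it.

0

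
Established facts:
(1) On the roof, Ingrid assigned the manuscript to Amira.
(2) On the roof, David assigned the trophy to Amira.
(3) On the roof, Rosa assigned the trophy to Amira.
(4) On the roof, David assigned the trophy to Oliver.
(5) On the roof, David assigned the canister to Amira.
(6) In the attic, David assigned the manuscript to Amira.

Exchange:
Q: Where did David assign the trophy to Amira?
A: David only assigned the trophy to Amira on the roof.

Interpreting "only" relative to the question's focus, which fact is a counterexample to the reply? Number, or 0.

The question "Where did ...?" targets the setting, so in the reply the focus falls on "on the roof".
So "only" ranges over settings; the rest (same agent, thing, recipient (David / the trophy / Amira)) is presupposed.
No fact keeps same agent, thing, recipient (David / the trophy / Amira) while changing the setting; every other fact differs on something backgrounded. The reply stands.
(Fact (4) would refute a reading with focus on the recipient — but that is not what the question asks.)

0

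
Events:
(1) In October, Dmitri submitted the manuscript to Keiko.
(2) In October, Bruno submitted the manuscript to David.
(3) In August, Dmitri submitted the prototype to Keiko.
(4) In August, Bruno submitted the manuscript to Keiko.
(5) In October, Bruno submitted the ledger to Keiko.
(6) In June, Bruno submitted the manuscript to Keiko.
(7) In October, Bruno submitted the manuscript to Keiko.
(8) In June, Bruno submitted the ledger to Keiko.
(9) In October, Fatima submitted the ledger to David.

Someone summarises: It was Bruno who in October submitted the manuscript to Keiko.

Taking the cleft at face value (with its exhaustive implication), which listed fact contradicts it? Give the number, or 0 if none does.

The cleft puts "Bruno" in focus and presupposes the open proposition with thing = the manuscript, recipient = Keiko, setting = in October.
The exhaustive reading says no other agent fits that background.
But fact (1) also has thing = the manuscript, recipient = Keiko, setting = in October, with agent = Dmitri — so the exhaustive reading fails.

1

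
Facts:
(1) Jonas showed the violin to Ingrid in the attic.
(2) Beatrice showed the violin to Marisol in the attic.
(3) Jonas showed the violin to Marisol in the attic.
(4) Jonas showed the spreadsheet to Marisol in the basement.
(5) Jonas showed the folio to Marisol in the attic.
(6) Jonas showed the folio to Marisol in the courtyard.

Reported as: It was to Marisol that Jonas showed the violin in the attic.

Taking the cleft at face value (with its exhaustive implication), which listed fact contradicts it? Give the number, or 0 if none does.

1

Focus of the cleft: "Marisol" (the recipient). Presupposed background: same agent, thing, setting (Jonas / the violin / in the attic).
The exhaustive reading says no other recipient fits that background.
Fact (1) shares the background but with recipient = Ingrid; exhaustivity is violated.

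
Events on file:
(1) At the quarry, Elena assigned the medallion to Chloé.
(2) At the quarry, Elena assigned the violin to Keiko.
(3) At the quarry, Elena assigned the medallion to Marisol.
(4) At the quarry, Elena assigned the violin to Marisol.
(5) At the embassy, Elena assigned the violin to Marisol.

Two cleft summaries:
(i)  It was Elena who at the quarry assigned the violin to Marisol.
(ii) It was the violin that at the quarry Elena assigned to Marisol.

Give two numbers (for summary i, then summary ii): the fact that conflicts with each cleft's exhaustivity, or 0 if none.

Summary (i) focuses "Elena" (the agent); background thing = the violin, recipient = Marisol, setting = at the quarry. No fact matches that background with a different agent, so 0.
Summary (ii) focuses "the violin" (the thing); background agent = Elena, recipient = Marisol, setting = at the quarry. Fact (3) matches that background with thing = the medallion — refutes (ii).

0, 3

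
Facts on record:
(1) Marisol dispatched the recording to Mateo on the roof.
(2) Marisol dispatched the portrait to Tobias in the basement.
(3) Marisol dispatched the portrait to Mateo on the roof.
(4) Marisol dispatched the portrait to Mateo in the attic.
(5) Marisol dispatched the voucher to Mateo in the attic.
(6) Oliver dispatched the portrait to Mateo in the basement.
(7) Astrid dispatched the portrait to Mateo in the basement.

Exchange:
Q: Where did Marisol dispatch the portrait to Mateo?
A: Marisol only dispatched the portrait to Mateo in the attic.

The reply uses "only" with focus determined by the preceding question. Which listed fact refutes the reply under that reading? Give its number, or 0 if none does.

3

Answering "Where did ...?" puts focus on the setting — here, "in the attic".
So "only" ranges over settings; the rest (Marisol as agent and the portrait as thing and Mateo as recipient) is presupposed.
Fact (3) shares the background with a different setting (on the roof) — counterexample.
(Fact (5) would refute a reading with focus on the thing — but that is not what the question asks.)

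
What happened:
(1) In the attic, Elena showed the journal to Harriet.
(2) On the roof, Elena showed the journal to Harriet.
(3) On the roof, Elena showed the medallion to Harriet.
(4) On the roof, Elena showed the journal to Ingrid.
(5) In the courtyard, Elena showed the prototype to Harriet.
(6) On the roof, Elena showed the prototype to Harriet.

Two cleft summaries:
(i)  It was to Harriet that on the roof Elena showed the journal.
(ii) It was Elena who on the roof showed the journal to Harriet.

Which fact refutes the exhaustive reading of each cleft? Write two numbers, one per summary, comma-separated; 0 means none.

4, 0

(i): focus "Harriet". Looking for same agent, thing, setting (Elena / the journal / on the roof) with some other recipient — fact (4) has Ingrid there. Refuted.
(ii): focus "Elena". No fact shares same thing, recipient, setting (the journal / Harriet / on the roof) with a different agent. 0.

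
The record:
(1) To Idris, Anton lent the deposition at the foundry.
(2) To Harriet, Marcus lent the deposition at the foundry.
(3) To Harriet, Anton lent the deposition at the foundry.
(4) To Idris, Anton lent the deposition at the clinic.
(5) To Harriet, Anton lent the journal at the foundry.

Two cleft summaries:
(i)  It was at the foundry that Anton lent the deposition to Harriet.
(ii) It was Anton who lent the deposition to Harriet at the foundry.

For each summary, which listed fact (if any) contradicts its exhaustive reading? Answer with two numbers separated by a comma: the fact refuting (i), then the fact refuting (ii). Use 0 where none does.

0, 2

(i): focus "at the foundry". No fact shares same agent, thing, recipient (Anton / the deposition / Harriet) with a different setting. 0.
(ii): focus "Anton". Looking for same thing, recipient, setting (the deposition / Harriet / at the foundry) with some other agent — fact (2) has Marcus there. Refuted.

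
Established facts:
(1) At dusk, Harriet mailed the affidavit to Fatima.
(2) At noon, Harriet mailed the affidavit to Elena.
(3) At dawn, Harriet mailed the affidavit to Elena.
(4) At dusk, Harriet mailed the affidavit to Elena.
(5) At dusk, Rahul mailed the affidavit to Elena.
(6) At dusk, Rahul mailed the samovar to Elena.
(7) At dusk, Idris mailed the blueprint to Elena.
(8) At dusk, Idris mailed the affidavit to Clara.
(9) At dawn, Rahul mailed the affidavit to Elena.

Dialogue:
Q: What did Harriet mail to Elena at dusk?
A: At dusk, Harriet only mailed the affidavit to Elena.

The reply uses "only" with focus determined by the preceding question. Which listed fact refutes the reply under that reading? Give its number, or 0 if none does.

Answering "What did ...?" puts focus on the thing — here, "the affidavit".
So "only" ranges over things; the rest (same agent, recipient, setting (Harriet / Elena / at dusk)) is presupposed.
No listed fact shares that background with another thing. Nothing contradicts the reply.
(Fact (1) would refute a reading with focus on the recipient — but that is not what the question asks.)

0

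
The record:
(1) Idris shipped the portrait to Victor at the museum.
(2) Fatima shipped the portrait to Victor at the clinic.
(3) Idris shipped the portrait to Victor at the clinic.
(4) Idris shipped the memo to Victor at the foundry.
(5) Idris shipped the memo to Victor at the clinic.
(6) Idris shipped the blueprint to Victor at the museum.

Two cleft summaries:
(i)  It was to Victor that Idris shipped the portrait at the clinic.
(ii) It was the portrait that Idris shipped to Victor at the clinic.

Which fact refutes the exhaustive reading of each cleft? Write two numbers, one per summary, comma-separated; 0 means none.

Summary (i) focuses "Victor" (the recipient); background same agent, thing, setting (Idris / the portrait / at the clinic). No fact matches that background with a different recipient, so 0.
Summary (ii) focuses "the portrait" (the thing); background same agent, recipient, setting (Idris / Victor / at the clinic). Fact (5) matches that background with thing = the memo — refutes (ii).

0, 5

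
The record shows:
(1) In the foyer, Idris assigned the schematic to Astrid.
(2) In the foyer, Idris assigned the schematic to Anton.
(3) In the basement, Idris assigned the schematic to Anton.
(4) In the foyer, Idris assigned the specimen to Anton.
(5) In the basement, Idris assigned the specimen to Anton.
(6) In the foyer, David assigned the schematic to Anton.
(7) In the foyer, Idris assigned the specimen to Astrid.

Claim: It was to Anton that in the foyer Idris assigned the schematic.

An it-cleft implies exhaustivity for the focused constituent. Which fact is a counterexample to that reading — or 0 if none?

1

Focus of the cleft: "Anton" (the recipient). Presupposed background: agent = Idris, thing = the schematic, setting = in the foyer.
The exhaustive reading says no other recipient fits that background.
Fact (1) shares the background but with recipient = Astrid; exhaustivity is violated.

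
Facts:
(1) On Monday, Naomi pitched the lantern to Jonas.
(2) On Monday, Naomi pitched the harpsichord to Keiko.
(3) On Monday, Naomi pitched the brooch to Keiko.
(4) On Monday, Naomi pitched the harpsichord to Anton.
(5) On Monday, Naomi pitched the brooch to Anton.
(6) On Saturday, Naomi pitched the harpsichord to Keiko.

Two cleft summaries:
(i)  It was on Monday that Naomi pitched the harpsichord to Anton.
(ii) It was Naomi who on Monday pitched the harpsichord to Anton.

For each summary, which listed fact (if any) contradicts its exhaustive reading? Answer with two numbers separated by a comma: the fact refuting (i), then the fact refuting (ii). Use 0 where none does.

0, 0

Summary (i) focuses "on Monday" (the setting); background same agent, thing, recipient (Naomi / the harpsichord / Anton). No fact matches that background with a different setting, so 0.
Summary (ii) focuses "Naomi" (the agent); background same thing, recipient, setting (the harpsichord / Anton / on Monday). No fact matches that background with a different agent, so 0.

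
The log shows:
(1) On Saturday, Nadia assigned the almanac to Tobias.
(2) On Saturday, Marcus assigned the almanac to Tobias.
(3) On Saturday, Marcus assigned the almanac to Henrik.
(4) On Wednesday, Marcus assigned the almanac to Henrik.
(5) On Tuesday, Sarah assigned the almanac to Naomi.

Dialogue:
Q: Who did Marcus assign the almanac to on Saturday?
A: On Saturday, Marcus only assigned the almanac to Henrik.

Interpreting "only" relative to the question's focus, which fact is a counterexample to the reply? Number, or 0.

2

The question "Who did ... to ...?" targets the recipient, so in the reply the focus falls on "Henrik".
So "only" ranges over recipients; the rest (Marcus as agent and the almanac as thing and on Saturday as setting) is presupposed.
Fact (2) keeps Marcus as agent and the almanac as thing and on Saturday as setting but has recipient = Tobias; that refutes the reply.
(Fact (4) would refute a reading with focus on the setting — but that is not what the question asks.)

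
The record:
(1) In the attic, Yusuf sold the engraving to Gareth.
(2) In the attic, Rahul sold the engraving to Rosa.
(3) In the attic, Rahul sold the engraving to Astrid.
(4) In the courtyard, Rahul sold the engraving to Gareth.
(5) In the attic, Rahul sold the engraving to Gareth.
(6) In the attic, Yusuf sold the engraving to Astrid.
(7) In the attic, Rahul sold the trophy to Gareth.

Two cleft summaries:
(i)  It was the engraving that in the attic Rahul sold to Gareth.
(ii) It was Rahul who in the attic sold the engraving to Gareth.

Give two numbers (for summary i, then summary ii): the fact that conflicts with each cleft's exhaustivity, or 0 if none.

7, 1

Summary (i) focuses "the engraving" (the thing); background Rahul as agent and Gareth as recipient and in the attic as setting. Fact (7) matches that background with thing = the trophy — refutes (i).
Summary (ii) focuses "Rahul" (the agent); background the engraving as thing and Gareth as recipient and in the attic as setting. Fact (1) matches that background with agent = Yusuf — refutes (ii).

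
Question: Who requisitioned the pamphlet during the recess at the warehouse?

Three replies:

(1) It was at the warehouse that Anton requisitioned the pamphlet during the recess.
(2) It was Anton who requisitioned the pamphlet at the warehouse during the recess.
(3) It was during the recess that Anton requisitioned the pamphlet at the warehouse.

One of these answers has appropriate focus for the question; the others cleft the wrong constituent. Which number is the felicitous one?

The question word "who" targets the subject (agent).
Option (1) clefts "at the warehouse" — the location, not what was asked.
Option (2) clefts "Anton" — that matches what the question asks about.
Option (3) clefts "during the recess" — the time, not what was asked.
So the congruent reply is (2).

2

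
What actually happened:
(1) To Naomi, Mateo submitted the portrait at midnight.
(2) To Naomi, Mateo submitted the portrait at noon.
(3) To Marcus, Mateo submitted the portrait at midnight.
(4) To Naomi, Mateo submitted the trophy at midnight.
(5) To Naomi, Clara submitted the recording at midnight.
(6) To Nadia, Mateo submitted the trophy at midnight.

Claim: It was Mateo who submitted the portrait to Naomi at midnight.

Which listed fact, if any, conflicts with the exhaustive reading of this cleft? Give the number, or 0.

Focus of the cleft: "Mateo" (the agent). Presupposed background: same thing, recipient, setting (the portrait / Naomi / at midnight).
The exhaustive reading says no other agent fits that background.
Every other fact differs from the presupposition on some backgrounded slot, so none challenges the exhaustivity.

0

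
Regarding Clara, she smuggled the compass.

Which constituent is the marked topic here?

Clara

The construction explicitly marks "Clara" as what the sentence is about — the topic.
The remainder of the clause is the comment (what is said about the topic).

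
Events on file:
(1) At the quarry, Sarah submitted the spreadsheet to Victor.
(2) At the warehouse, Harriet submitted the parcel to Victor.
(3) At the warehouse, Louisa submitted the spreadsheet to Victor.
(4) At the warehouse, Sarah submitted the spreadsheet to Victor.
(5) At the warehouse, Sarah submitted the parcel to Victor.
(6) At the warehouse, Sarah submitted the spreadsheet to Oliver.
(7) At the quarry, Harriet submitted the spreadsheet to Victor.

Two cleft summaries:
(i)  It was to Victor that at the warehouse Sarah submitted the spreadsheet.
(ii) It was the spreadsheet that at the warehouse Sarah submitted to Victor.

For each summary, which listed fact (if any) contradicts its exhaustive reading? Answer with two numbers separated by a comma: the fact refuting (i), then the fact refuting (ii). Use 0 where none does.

6, 5

(i): focus "Victor". Looking for Sarah as agent and the spreadsheet as thing and at the warehouse as setting with some other recipient — fact (6) has Oliver there. Refuted.
(ii): focus "the spreadsheet". Looking for Sarah as agent and Victor as recipient and at the warehouse as setting with some other thing — fact (5) has the parcel there. Refuted.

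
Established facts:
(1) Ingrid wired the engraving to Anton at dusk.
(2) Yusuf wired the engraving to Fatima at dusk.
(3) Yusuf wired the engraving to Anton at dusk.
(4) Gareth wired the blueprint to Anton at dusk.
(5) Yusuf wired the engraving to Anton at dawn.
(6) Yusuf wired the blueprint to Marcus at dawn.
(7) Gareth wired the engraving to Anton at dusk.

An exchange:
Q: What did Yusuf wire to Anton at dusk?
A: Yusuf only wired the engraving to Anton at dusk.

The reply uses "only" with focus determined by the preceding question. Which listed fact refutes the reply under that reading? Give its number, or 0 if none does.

0

The question "What did ...?" targets the thing, so in the reply the focus falls on "the engraving".
"Only" then excludes alternative things while the background — agent = Yusuf, recipient = Anton, setting = at dusk — is held fixed.
No fact keeps agent = Yusuf, recipient = Anton, setting = at dusk while changing the thing; every other fact differs on something backgrounded. The reply stands.
(Fact (2) would refute a reading with focus on the recipient — but that is not what the question asks.)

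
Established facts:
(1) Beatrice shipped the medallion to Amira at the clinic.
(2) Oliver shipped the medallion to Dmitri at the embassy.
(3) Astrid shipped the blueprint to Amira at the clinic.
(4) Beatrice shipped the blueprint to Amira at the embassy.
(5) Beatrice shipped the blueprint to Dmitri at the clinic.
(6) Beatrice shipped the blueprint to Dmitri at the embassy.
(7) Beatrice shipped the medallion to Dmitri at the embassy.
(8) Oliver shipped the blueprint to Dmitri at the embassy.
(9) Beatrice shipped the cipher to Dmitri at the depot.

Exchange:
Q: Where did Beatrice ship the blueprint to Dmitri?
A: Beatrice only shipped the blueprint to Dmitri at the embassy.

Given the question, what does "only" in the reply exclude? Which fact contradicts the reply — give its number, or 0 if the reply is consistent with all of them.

The question "Where did ...?" targets the setting, so in the reply the focus falls on "at the embassy".
"Only" then excludes alternative settings while the background — Beatrice as agent and the blueprint as thing and Dmitri as recipient — is held fixed.
Fact (5) shares the background with a different setting (at the clinic) — counterexample.
(Fact (7) would refute a reading with focus on the thing — but that is not what the question asks.)

5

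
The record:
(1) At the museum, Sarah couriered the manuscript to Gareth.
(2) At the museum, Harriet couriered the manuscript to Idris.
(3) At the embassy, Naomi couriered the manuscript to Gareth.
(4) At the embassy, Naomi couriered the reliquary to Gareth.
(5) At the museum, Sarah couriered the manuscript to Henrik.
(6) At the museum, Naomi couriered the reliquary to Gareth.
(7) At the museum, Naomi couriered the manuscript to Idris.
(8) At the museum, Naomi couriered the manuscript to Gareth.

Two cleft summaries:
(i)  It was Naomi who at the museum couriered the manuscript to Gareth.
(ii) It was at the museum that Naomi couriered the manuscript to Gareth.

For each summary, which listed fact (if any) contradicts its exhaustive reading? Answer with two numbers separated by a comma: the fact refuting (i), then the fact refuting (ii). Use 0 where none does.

(i): focus "Naomi". Looking for same thing, recipient, setting (the manuscript / Gareth / at the museum) with some other agent — fact (1) has Sarah there. Refuted.
(ii): focus "at the museum". Looking for same agent, thing, recipient (Naomi / the manuscript / Gareth) with some other setting — fact (3) has at the embassy there. Refuted.

1, 3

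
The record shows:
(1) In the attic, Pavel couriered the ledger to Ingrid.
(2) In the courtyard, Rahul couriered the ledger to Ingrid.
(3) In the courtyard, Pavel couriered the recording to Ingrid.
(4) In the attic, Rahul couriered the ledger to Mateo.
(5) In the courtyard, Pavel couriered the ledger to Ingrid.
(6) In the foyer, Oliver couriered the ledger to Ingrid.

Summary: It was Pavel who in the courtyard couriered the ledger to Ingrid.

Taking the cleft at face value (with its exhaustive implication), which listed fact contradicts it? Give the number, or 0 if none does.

2

The cleft puts "Pavel" in focus and presupposes the open proposition with same thing, recipient, setting (the ledger / Ingrid / in the courtyard).
Exhaustivity: Pavel is the only agent satisfying that background.
But fact (2) also has same thing, recipient, setting (the ledger / Ingrid / in the courtyard), with agent = Rahul — so the exhaustive reading fails.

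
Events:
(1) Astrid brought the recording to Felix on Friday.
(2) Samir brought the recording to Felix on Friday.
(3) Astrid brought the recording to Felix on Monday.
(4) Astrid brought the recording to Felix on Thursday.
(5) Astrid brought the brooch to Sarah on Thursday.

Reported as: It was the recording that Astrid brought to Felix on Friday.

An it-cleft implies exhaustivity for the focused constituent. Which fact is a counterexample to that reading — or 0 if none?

Focus of the cleft: "the recording" (the thing). Presupposed background: agent = Astrid, recipient = Felix, setting = on Friday.
The exhaustive reading says no other thing fits that background.
Every other fact differs from the presupposition on some backgrounded slot, so none challenges the exhaustivity.

0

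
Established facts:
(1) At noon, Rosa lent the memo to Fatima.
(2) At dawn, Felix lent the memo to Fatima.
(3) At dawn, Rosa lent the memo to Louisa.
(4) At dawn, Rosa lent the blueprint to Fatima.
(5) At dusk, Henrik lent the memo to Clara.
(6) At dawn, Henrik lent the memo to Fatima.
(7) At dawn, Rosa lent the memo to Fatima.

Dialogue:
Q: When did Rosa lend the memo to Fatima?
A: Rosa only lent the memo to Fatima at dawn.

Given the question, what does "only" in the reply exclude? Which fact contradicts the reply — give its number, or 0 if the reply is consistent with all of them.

Answering "When did ...?" puts focus on the setting — here, "at dawn".
"Only" then excludes alternative settings while the background — agent = Rosa, thing = the memo, recipient = Fatima — is held fixed.
Fact (1) shares the background with a different setting (at noon) — counterexample.
(Fact (3) would refute a reading with focus on the recipient — but that is not what the question asks.)

1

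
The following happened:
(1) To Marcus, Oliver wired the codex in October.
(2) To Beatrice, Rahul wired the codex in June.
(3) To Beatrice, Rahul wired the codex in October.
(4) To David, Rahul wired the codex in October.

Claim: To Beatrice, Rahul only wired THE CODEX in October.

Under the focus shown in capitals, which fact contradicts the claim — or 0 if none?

0

The capitals mark "the codex" as focus. So "only" rules out other things, with the rest (same agent, recipient, setting (Rahul / Beatrice / in October)) as background.
No fact matches same agent, recipient, setting (Rahul / Beatrice / in October) with a different thing — every other fact differs on at least one backgrounded slot. So no fact refutes it.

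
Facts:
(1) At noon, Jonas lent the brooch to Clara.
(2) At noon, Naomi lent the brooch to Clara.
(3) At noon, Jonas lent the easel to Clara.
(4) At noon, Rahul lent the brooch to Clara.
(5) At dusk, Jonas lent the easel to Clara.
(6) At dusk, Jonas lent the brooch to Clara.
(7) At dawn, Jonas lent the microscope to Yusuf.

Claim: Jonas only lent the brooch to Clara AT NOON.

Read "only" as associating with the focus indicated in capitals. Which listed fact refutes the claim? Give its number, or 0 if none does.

Focus (in capitals) is "at noon" — the setting. "Only" excludes alternative settings while holding fixed same agent, thing, recipient (Jonas / the brooch / Clara).
Fact (6) matches on same agent, thing, recipient (Jonas / the brooch / Clara), but has setting = at dusk instead. That refutes the claim.

6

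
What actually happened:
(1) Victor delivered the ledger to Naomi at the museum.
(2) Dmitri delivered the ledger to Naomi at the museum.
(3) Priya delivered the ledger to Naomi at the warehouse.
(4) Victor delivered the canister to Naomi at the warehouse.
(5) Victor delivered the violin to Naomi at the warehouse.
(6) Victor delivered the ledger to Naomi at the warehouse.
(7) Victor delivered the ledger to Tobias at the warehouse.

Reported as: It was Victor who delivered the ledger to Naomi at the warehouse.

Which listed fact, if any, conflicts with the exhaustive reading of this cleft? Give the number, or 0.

3

The cleft puts "Victor" in focus and presupposes the open proposition with thing = the ledger, recipient = Naomi, setting = at the warehouse.
Exhaustivity: Victor is the only agent satisfying that background.
But fact (3) also has thing = the ledger, recipient = Naomi, setting = at the warehouse, with agent = Priya — so the exhaustive reading fails.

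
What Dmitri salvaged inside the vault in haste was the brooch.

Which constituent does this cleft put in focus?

In a pseudo-cleft "What ... was X", the post-copular constituent X is the focus.
Here the focus is "the brooch". The backgrounded (presupposed) material includes "Dmitri", "inside the vault" and "in haste".

the brooch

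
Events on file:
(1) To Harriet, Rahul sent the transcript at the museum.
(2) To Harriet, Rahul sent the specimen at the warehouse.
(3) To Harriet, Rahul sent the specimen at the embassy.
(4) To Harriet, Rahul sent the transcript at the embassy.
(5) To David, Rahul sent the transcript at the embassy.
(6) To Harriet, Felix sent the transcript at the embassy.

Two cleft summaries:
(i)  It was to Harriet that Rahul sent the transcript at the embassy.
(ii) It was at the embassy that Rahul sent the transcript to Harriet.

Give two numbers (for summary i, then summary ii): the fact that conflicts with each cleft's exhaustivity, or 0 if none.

(i): focus "Harriet". Looking for same agent, thing, setting (Rahul / the transcript / at the embassy) with some other recipient — fact (5) has David there. Refuted.
(ii): focus "at the embassy". Looking for same agent, thing, recipient (Rahul / the transcript / Harriet) with some other setting — fact (1) has at the museum there. Refuted.

5, 1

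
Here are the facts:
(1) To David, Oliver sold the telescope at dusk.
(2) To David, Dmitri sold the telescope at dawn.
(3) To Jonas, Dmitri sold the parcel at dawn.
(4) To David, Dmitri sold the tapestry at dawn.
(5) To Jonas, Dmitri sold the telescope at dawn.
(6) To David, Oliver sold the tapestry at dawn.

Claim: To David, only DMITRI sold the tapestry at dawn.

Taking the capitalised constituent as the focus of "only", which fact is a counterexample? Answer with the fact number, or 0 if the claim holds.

6

The capitals mark "Dmitri" as focus. So "only" rules out other agents, with the rest (same thing, recipient, setting (the tapestry / David / at dawn)) as background.
Fact (6) shares the background but differs in agent (Oliver) — a counterexample.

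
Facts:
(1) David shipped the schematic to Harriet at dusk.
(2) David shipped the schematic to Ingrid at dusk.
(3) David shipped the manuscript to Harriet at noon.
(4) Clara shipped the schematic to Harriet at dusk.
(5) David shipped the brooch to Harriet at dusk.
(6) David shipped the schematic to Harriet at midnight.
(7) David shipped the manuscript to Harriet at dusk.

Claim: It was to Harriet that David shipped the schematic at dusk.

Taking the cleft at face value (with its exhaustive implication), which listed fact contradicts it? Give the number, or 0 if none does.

The cleft puts "Harriet" in focus and presupposes the open proposition with agent = David, thing = the schematic, setting = at dusk.
The exhaustive reading says no other recipient fits that background.
Fact (2) shares the background but with recipient = Ingrid; exhaustivity is violated.

2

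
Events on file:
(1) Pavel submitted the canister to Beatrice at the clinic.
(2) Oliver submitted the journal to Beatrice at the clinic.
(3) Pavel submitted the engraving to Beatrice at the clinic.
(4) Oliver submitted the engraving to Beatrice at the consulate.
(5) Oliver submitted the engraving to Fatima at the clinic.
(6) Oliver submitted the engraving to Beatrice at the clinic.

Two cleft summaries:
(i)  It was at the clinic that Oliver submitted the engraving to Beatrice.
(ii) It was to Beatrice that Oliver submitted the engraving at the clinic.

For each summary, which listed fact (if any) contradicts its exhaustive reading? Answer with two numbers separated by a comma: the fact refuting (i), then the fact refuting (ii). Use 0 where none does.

4, 5

Summary (i) focuses "at the clinic" (the setting); background agent = Oliver, thing = the engraving, recipient = Beatrice. Fact (4) matches that background with setting = at the consulate — refutes (i).
Summary (ii) focuses "Beatrice" (the recipient); background agent = Oliver, thing = the engraving, setting = at the clinic. Fact (5) matches that background with recipient = Fatima — refutes (ii).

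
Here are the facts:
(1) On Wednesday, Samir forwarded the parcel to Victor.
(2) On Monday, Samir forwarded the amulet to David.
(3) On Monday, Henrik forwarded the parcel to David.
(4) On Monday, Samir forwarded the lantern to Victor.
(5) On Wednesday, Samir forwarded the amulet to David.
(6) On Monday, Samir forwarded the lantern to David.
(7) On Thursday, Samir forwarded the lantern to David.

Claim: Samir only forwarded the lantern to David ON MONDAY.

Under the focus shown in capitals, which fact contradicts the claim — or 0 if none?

The capitals mark "on Monday" as focus. So "only" rules out other settings, with the rest (agent = Samir, thing = the lantern, recipient = David) as background.
Fact (7) matches on agent = Samir, thing = the lantern, recipient = David, but has setting = on Thursday instead. That refutes the claim.

7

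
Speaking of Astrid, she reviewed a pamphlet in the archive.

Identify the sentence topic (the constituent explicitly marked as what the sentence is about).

The construction explicitly marks "Astrid" as what the sentence is about — the topic.
The remainder of the clause is the comment (what is said about the topic).

Astrid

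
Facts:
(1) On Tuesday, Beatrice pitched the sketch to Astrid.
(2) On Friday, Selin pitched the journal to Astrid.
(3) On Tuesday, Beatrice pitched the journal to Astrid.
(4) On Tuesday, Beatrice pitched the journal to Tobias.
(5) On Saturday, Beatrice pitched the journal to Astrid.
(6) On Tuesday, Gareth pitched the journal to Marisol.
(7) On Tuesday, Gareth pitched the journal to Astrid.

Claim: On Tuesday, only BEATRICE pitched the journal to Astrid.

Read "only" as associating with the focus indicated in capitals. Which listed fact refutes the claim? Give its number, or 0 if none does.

7

The capitals mark "Beatrice" as focus. So "only" rules out other agents, with the rest (same thing, recipient, setting (the journal / Astrid / on Tuesday)) as background.
Fact (7) shares the background but differs in agent (Gareth) — a counterexample.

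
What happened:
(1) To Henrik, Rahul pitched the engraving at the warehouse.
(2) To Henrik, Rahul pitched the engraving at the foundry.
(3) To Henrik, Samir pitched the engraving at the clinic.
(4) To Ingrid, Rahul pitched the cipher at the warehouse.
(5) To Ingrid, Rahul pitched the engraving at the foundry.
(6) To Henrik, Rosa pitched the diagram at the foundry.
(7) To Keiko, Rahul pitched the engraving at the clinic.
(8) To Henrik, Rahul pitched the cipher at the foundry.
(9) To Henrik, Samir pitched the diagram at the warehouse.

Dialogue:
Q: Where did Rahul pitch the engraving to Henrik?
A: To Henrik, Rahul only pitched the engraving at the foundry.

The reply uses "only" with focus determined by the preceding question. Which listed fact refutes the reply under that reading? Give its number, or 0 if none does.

1

Answering "Where did ...?" puts focus on the setting — here, "at the foundry".
So "only" ranges over settings; the rest (same agent, thing, recipient (Rahul / the engraving / Henrik)) is presupposed.
Fact (1) keeps same agent, thing, recipient (Rahul / the engraving / Henrik) but has setting = at the warehouse; that refutes the reply.
(Fact (8) would refute a reading with focus on the thing — but that is not what the question asks.)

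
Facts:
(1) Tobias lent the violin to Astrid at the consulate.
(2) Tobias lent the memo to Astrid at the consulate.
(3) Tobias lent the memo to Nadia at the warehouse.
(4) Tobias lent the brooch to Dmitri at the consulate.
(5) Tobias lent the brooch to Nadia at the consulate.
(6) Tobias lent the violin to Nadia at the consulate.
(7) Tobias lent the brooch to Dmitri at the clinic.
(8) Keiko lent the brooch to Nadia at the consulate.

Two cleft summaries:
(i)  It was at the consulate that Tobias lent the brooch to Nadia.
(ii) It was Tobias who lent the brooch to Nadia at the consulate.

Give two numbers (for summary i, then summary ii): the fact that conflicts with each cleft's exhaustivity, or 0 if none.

(i): focus "at the consulate". No fact shares Tobias as agent and the brooch as thing and Nadia as recipient with a different setting. 0.
(ii): focus "Tobias". Looking for the brooch as thing and Nadia as recipient and at the consulate as setting with some other agent — fact (8) has Keiko there. Refuted.

0, 8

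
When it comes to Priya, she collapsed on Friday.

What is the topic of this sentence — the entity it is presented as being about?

The construction explicitly marks "Priya" as what the sentence is about — the topic.
The remainder of the clause is the comment (what is said about the topic).

Priya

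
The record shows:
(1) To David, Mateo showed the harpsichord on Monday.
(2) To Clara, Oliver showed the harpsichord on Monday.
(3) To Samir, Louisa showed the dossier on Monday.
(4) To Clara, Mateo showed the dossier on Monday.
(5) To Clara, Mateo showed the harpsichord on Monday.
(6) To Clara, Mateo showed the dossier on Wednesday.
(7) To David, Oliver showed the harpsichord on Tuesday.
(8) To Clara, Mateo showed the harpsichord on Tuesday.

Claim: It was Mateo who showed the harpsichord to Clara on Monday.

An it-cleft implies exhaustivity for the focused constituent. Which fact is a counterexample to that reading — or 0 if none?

2

Focus of the cleft: "Mateo" (the agent). Presupposed background: same thing, recipient, setting (the harpsichord / Clara / on Monday).
The exhaustive reading says no other agent fits that background.
But fact (2) also has same thing, recipient, setting (the harpsichord / Clara / on Monday), with agent = Oliver — so the exhaustive reading fails.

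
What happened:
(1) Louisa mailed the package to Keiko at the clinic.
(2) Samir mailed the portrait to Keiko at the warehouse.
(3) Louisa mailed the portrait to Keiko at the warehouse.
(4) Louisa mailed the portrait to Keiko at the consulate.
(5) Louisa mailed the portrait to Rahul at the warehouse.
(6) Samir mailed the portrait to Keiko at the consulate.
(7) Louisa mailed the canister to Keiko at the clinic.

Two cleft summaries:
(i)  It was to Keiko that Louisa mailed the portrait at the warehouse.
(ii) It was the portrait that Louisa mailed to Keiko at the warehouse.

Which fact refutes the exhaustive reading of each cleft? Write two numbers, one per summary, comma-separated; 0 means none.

5, 0

(i): focus "Keiko". Looking for same agent, thing, setting (Louisa / the portrait / at the warehouse) with some other recipient — fact (5) has Rahul there. Refuted.
(ii): focus "the portrait". No fact shares same agent, recipient, setting (Louisa / Keiko / at the warehouse) with a different thing. 0.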